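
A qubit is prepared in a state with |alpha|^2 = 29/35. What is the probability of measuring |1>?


|alpha|^2 = 29/35 = 0.8286
|beta|^2 = 1 - 29/35 = 6/35 = 0.1714
P(|1>) = |beta|^2 = 0.1714

0.1714


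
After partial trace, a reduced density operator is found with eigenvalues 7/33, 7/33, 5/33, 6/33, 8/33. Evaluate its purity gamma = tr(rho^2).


tr(rho^2) = sum of eigenvalues squared
= (7/33)^2 + (7/33)^2 + (5/33)^2 + (6/33)^2 + (8/33)^2
= (49 + 49 + 25 + 36 + 64) / 1089
= 223/1089
= 0.2048

0.2048


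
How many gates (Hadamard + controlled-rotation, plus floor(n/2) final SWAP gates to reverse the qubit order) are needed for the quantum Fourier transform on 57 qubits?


Hadamard gates: 57
Controlled rotations: n*(n-1)/2 = 57*56/2 = 1596
SWAP gates: floor(n/2) = floor(57/2) = 28
Total = 57 + 1596 + 28
= 1681

1681


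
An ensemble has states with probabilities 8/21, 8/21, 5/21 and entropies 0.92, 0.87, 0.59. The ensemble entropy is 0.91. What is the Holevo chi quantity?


chi = S(rho) - sum_i p_i * S(rho_i)
Weighted entropy = 8/21 * 0.92 + 8/21 * 0.87 + 5/21 * 0.59
= 0.8224
chi = 0.91 - 0.8224
= 0.0876

0.0876


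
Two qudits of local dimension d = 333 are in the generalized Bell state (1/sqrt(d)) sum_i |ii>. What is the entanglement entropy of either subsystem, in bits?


For a maximally entangled state in d x d:
S = log2(d) = log2(333)
= 8.3794

8.3794


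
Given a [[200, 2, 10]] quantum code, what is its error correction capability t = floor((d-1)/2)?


Code parameters: [[200, 2, 10]], distance d = 10.
Number of correctable errors = floor((d-1)/2)
= floor((10 - 1)/2)
= floor(9/2)
= 4

4


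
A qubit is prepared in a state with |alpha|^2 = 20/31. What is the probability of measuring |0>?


|alpha|^2 = 20/31 = 0.6452
|beta|^2 = 1 - 20/31 = 11/31 = 0.3548
P(|0>) = |alpha|^2 = 0.6452

0.6452


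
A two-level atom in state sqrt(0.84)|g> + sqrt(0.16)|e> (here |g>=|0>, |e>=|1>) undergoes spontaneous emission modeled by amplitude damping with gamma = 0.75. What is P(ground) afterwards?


For amplitude damping with parameter gamma on state sqrt(a)|0> + sqrt(b)|1>:
alpha^2 = 0.84, beta^2 = 0.16
P(|0>) = alpha^2 + gamma * beta^2
= 0.84 + 0.75 * 0.16
= 0.84 + 0.1200
= 0.9600

0.9600


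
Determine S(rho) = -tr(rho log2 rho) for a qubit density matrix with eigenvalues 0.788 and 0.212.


S = -p*log2(p) - (1-p)*log2(1-p)
p = 0.7880, 1-p = 0.2120
= -0.7880 * log2(0.7880) - 0.2120 * log2(0.2120)
= -(-0.2709) - (-0.4744)
= 0.7453

0.7453


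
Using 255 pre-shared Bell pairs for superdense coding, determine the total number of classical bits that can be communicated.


Superdense coding allows 2 classical bits per shared entangled pair.
255 pair(s) -> 2 * 255 = 510 classical bits

510


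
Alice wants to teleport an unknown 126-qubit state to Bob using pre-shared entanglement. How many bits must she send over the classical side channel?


Quantum teleportation requires 2 classical bits per qubit teleported.
126 qubit(s) -> 2 * 126 = 252 classical bits

252


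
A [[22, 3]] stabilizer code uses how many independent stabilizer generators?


For an [[n,k]] stabilizer code:
Number of stabilizer generators = n - k
= 22 - 3
= 19

19


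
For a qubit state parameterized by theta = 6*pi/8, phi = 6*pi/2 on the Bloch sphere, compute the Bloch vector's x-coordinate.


theta = 2.3562, phi = 9.4248
r_x = sin(theta)*cos(phi) = 0.7071 * -1.0000
r_x = -0.7071

-0.7071


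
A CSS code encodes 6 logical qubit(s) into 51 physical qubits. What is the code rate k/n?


Code rate R = k/n
= 6/51
= 0.1176

0.1176


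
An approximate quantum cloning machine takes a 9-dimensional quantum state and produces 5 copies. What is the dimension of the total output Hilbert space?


Output space = H^(tensor 5) where dim(H) = 9
dim = 9^5
= 81 (after 2 factors)
= 729 (after 3 factors)
= 6561 (after 4 factors)
= 59049 (after 5 factors)
= 59049

59049


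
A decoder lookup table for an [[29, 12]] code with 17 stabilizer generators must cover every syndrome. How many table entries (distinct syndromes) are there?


Each stabilizer generator gives a binary (+1 or -1) measurement outcome.
With 17 independent generators:
Total syndromes = 2^17
= 131072

131072


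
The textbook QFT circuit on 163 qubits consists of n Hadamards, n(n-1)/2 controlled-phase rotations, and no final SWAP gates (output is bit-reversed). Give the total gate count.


Hadamard gates: 163
Controlled rotations: n*(n-1)/2 = 163*162/2 = 13203
SWAP gates: 0 (omitted)
Total = 163 + 13203
= 13366

13366


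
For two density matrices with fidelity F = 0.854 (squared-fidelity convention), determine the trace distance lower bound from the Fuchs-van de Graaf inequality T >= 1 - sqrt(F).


Fuchs-van de Graaf (squared-fidelity convention): 1 - sqrt(F) <= T <= sqrt(1 - F).
Lower bound: T >= 1 - sqrt(F)
sqrt(F) = sqrt(0.854) = 0.9241
T >= 1 - 0.9241
T >= 0.0759

0.0759


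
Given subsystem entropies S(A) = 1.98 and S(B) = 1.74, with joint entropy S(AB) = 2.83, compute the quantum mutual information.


I(A:B) = S(A) + S(B) - S(AB)
= 1.98 + 1.74 - 2.83
= 0.8900

0.8900


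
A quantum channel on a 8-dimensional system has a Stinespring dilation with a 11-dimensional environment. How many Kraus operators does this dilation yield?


Tracing out the environment in an orthonormal basis {|i>_E} gives Kraus operators K_i = <i|_E U |0>_E.
Number of Kraus operators = dim(H_env) = d_env
= 11

11


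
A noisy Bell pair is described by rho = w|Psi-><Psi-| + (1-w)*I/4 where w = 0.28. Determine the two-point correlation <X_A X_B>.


|Psi-> = (|01> - |10>)/sqrt(2)
For the pure Bell state, <X_A X_B> = -1 (Bell-state Pauli correlator).
The maximally-mixed part I/4 has tr(I/4 * P tensor P) = 0 for any traceless Pauli P.
So <X_A X_B>_rho = w * (-1) + (1 - w) * 0
= 0.28 * (-1)
= -0.2800

-0.2800


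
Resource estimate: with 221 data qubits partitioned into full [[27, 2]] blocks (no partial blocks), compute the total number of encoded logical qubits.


Each code block uses 27 physical qubits for 2 logical qubit(s).
Number of complete blocks = floor(221 / 27) = 8
Logical qubits = 8 * 2
= 16

16


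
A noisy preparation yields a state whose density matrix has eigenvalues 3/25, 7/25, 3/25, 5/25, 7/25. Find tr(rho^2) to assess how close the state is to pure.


tr(rho^2) = sum of eigenvalues squared
= (3/25)^2 + (7/25)^2 + (3/25)^2 + (5/25)^2 + (7/25)^2
= (9 + 49 + 9 + 25 + 49) / 625
= 141/625
= 0.2256

0.2256


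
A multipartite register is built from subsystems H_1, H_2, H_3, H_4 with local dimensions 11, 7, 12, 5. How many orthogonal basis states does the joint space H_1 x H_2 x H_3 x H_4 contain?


dim(H_1 x H_2 x H_3 x H_4) = 11 * 7 * 12 * 5
= 77 * 12 * 5
= 924 * 5
= 4620

4620


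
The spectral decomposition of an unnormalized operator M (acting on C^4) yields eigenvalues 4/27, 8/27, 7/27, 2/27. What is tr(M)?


tr(M) = sum of eigenvalues
= 4/27 + 8/27 + 7/27 + 2/27
= 21/27
= 0.7778

0.7778


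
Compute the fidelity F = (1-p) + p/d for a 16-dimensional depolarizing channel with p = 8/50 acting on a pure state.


F = (1-p) + p/d
= (1 - 0.1600) + 0.1600/16
= 0.8400 + 0.0100
= 0.8500

0.8500


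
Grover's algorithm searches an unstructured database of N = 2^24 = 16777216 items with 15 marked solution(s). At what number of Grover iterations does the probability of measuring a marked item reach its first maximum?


After j Grover iterations the success probability is P(j) = sin^2((2j+1)*theta), where sin(theta) = sqrt(k/N).
N = 2^24 = 16777216, k = 15
sin(theta) = sqrt(k/N) = 0.0009455525748
theta = arcsin(sqrt(k/N)) = 0.0009455527157 rad
P(j) reaches its first maximum when (2j+1)*theta is as close as possible to pi/2, i.e. j = round(pi/(4*theta) - 1/2).
pi/(4*theta) - 1/2 = 830.1233
(For comparison, the common estimate pi/4 * sqrt(N/k) = 830.6235; the exact maximiser is used here.)
Optimal iterations = 830

830


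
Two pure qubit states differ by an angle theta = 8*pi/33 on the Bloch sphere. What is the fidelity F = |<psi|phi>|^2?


For states separated by angle theta on Bloch sphere:
F = cos^2(theta/2)
theta = 8*pi/33 = 0.7616
theta/2 = 0.3808
cos(theta/2) = 0.9284
F = 0.8619

0.8619


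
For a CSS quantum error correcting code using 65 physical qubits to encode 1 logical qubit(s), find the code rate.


Code rate R = k/n
= 1/65
= 0.0154

0.0154


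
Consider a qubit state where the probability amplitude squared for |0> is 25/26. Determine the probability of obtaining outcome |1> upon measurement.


|alpha|^2 = 25/26 = 0.9615
|beta|^2 = 1 - 25/26 = 1/26 = 0.0385
P(|1>) = |beta|^2 = 0.0385

0.0385


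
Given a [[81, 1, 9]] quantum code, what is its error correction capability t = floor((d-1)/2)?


Code parameters: [[81, 1, 9]], distance d = 9.
Number of correctable errors = floor((d-1)/2)
= floor((9 - 1)/2)
= floor(8/2)
= 4

4


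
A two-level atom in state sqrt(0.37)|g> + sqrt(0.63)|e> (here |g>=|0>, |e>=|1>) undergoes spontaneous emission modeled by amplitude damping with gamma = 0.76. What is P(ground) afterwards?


For amplitude damping with parameter gamma on state sqrt(a)|0> + sqrt(b)|1>:
alpha^2 = 0.37, beta^2 = 0.63
P(|0>) = alpha^2 + gamma * beta^2
= 0.37 + 0.76 * 0.63
= 0.37 + 0.4788
= 0.8488

0.8488


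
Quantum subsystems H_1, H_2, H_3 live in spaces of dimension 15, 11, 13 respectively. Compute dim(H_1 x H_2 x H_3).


dim(H_1 x H_2 x H_3) = 15 * 11 * 13
= 165 * 13
= 2145

2145


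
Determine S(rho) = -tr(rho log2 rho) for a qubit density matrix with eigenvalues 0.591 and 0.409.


S = -p*log2(p) - (1-p)*log2(1-p)
p = 0.5910, 1-p = 0.4090
= -0.5910 * log2(0.5910) - 0.4090 * log2(0.4090)
= -(-0.4484) - (-0.5275)
= 0.9760

0.9760


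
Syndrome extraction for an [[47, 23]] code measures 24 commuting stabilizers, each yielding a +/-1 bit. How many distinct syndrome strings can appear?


Each stabilizer generator gives a binary (+1 or -1) measurement outcome.
With 24 independent generators:
Total syndromes = 2^24
= 16777216

16777216


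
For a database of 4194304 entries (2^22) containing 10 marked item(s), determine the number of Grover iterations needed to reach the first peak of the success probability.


After j Grover iterations the success probability is P(j) = sin^2((2j+1)*theta), where sin(theta) = sqrt(k/N).
N = 2^22 = 4194304, k = 10
sin(theta) = sqrt(k/N) = 0.001544080889
theta = arcsin(sqrt(k/N)) = 0.001544081502 rad
P(j) reaches its first maximum when (2j+1)*theta is as close as possible to pi/2, i.e. j = round(pi/(4*theta) - 1/2).
pi/(4*theta) - 1/2 = 508.1507
(For comparison, the common estimate pi/4 * sqrt(N/k) = 508.6509; the exact maximiser is used here.)
Optimal iterations = 508

508


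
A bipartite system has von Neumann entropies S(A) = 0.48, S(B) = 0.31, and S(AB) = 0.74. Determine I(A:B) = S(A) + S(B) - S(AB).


I(A:B) = S(A) + S(B) - S(AB)
= 0.48 + 0.31 - 0.74
= 0.0500

0.0500


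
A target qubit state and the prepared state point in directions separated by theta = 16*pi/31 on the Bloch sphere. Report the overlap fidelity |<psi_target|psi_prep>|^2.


For states separated by angle theta on Bloch sphere:
F = cos^2(theta/2)
theta = 16*pi/31 = 1.6215
theta/2 = 0.8107
cos(theta/2) = 0.6890
F = 0.4747

0.4747


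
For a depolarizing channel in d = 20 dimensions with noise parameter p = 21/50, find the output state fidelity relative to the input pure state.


F = (1-p) + p/d
= (1 - 0.4200) + 0.4200/20
= 0.5800 + 0.0210
= 0.6010

0.6010


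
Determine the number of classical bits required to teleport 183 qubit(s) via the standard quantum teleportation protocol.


Quantum teleportation requires 2 classical bits per qubit teleported.
183 qubit(s) -> 2 * 183 = 366 classical bits

366


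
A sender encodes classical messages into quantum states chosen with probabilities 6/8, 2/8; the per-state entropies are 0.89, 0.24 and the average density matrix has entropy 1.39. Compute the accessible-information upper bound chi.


chi = S(rho) - sum_i p_i * S(rho_i)
Weighted entropy = 6/8 * 0.89 + 2/8 * 0.24
= 0.7275
chi = 1.39 - 0.7275
= 0.6625

0.6625


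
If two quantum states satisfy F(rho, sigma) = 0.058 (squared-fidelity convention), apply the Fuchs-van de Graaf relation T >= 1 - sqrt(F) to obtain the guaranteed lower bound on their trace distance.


Fuchs-van de Graaf (squared-fidelity convention): 1 - sqrt(F) <= T <= sqrt(1 - F).
Lower bound: T >= 1 - sqrt(F)
sqrt(F) = sqrt(0.058) = 0.2408
T >= 1 - 0.2408
T >= 0.7592

0.7592


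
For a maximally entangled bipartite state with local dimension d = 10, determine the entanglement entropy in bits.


For a maximally entangled state in d x d:
S = log2(d) = log2(10)
= 3.3219

3.3219


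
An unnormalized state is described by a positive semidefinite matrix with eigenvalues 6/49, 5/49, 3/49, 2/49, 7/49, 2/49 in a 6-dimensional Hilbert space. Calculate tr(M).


tr(M) = sum of eigenvalues
= 6/49 + 5/49 + 3/49 + 2/49 + 7/49 + 2/49
= 25/49
= 0.5102

0.5102


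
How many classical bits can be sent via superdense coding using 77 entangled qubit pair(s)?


Superdense coding allows 2 classical bits per shared entangled pair.
77 pair(s) -> 2 * 77 = 154 classical bits

154


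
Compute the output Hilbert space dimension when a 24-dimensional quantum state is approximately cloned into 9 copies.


Output space = H^(tensor 9) where dim(H) = 24
dim = 24^9
= 576 (after 2 factors)
= 13824 (after 3 factors)
= 331776 (after 4 factors)
= 7962624 (after 5 factors)
= 191102976 (after 6 factors)
= 4586471424 (after 7 factors)
= 110075314176 (after 8 factors)
= 2641807540224 (after 9 factors)
= 2641807540224

2641807540224


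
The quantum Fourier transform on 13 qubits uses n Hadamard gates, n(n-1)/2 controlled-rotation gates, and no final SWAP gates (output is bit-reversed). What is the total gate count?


Hadamard gates: 13
Controlled rotations: n*(n-1)/2 = 13*12/2 = 78
SWAP gates: 0 (omitted)
Total = 13 + 78
= 91

91


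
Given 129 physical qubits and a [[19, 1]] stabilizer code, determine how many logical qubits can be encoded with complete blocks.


Each code block uses 19 physical qubits for 1 logical qubit(s).
Number of complete blocks = floor(129 / 19) = 6
Logical qubits = 6 * 1
= 6

6


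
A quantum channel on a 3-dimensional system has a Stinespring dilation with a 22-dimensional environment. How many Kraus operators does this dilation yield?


Tracing out the environment in an orthonormal basis {|i>_E} gives Kraus operators K_i = <i|_E U |0>_E.
Number of Kraus operators = dim(H_env) = d_env
= 22

22


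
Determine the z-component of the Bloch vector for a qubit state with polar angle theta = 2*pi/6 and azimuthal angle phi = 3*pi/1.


theta = 1.0472, phi = 9.4248
r_z = cos(theta) = 0.5000

0.5000


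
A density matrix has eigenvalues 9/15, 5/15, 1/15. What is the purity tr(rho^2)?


tr(rho^2) = sum of eigenvalues squared
= (9/15)^2 + (5/15)^2 + (1/15)^2
= (81 + 25 + 1) / 225
= 107/225
= 0.4756

0.4756


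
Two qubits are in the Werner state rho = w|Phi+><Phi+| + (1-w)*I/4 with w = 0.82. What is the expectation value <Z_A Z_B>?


|Phi+> = (|00> + |11>)/sqrt(2)
For the pure Bell state, <Z_A Z_B> = +1 (Bell-state Pauli correlator).
The maximally-mixed part I/4 has tr(I/4 * P tensor P) = 0 for any traceless Pauli P.
So <Z_A Z_B>_rho = w * (+1) + (1 - w) * 0
= 0.82 * (+1)
= 0.8200

0.8200


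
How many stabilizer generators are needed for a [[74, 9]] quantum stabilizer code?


For an [[n,k]] stabilizer code:
Number of stabilizer generators = n - k
= 74 - 9
= 65

65


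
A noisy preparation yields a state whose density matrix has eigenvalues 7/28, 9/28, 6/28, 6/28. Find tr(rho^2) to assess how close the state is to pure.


tr(rho^2) = sum of eigenvalues squared
= (7/28)^2 + (9/28)^2 + (6/28)^2 + (6/28)^2
= (49 + 81 + 36 + 36) / 784
= 202/784
= 0.2577

0.2577


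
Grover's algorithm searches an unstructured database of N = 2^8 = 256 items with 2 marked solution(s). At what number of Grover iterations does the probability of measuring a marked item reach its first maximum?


After j Grover iterations the success probability is P(j) = sin^2((2j+1)*theta), where sin(theta) = sqrt(k/N).
N = 2^8 = 256, k = 2
sin(theta) = sqrt(k/N) = 0.08838834765
theta = arcsin(sqrt(k/N)) = 0.08850384314 rad
P(j) reaches its first maximum when (2j+1)*theta is as close as possible to pi/2, i.e. j = round(pi/(4*theta) - 1/2).
pi/(4*theta) - 1/2 = 8.3742
(For comparison, the common estimate pi/4 * sqrt(N/k) = 8.8858; the exact maximiser is used here.)
Optimal iterations = 8

8


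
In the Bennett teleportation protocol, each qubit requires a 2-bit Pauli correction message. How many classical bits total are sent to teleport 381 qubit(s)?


Quantum teleportation requires 2 classical bits per qubit teleported.
381 qubit(s) -> 2 * 381 = 762 classical bits

762


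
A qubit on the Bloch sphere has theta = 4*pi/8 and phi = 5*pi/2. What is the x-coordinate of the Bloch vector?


theta = 1.5708, phi = 7.8540
r_x = sin(theta)*cos(phi) = 1.0000 * 0.0000
r_x = 0.0000

0.0000


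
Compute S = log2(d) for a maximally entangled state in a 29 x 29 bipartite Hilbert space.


For a maximally entangled state in d x d:
S = log2(d) = log2(29)
= 4.8580

4.8580


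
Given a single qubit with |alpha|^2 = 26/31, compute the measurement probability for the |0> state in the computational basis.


|alpha|^2 = 26/31 = 0.8387
|beta|^2 = 1 - 26/31 = 5/31 = 0.1613
P(|0>) = |alpha|^2 = 0.8387

0.8387


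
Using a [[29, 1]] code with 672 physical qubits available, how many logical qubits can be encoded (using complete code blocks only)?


Each code block uses 29 physical qubits for 1 logical qubit(s).
Number of complete blocks = floor(672 / 29) = 23
Logical qubits = 23 * 1
= 23

23


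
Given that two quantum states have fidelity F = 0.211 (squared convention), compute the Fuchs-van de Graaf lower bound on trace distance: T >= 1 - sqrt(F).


Fuchs-van de Graaf (squared-fidelity convention): 1 - sqrt(F) <= T <= sqrt(1 - F).
Lower bound: T >= 1 - sqrt(F)
sqrt(F) = sqrt(0.211) = 0.4593
T >= 1 - 0.4593
T >= 0.5407

0.5407


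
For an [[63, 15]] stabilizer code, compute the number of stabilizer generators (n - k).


For an [[n,k]] stabilizer code:
Number of stabilizer generators = n - k
= 63 - 15
= 48

48


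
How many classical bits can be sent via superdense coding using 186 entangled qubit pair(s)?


Superdense coding allows 2 classical bits per shared entangled pair.
186 pair(s) -> 2 * 186 = 372 classical bits

372


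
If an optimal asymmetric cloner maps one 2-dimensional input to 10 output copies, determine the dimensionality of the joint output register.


Output space = H^(tensor 10) where dim(H) = 2
dim = 2^10
= 4 (after 2 factors)
= 8 (after 3 factors)
= 16 (after 4 factors)
= 32 (after 5 factors)
= 64 (after 6 factors)
= 128 (after 7 factors)
= 256 (after 8 factors)
= 512 (after 9 factors)
= 1024 (after 10 factors)
= 1024

1024


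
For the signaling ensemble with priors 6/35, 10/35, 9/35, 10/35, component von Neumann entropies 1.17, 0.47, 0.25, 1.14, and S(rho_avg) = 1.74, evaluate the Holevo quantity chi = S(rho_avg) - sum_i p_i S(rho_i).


chi = S(rho) - sum_i p_i * S(rho_i)
Weighted entropy = 6/35 * 1.17 + 10/35 * 0.47 + 9/35 * 0.25 + 10/35 * 1.14
= 0.7249
chi = 1.74 - 0.7249
= 1.0151

1.0151


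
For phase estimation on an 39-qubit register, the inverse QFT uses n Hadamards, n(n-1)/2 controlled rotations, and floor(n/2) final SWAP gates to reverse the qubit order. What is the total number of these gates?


Hadamard gates: 39
Controlled rotations: n*(n-1)/2 = 39*38/2 = 741
SWAP gates: floor(n/2) = floor(39/2) = 19
Total = 39 + 741 + 19
= 799

799


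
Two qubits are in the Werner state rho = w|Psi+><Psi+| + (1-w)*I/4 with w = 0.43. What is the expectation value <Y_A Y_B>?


|Psi+> = (|01> + |10>)/sqrt(2)
For the pure Bell state, <Y_A Y_B> = +1 (Bell-state Pauli correlator).
The maximally-mixed part I/4 has tr(I/4 * P tensor P) = 0 for any traceless Pauli P.
So <Y_A Y_B>_rho = w * (+1) + (1 - w) * 0
= 0.43 * (+1)
= 0.4300

0.4300


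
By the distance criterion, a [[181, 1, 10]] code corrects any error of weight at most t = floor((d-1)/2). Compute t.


Code parameters: [[181, 1, 10]], distance d = 10.
Number of correctable errors = floor((d-1)/2)
= floor((10 - 1)/2)
= floor(9/2)
= 4

4


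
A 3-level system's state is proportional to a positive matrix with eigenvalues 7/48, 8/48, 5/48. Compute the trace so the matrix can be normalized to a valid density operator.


tr(M) = sum of eigenvalues
= 7/48 + 8/48 + 5/48
= 20/48
= 0.4167

0.4167


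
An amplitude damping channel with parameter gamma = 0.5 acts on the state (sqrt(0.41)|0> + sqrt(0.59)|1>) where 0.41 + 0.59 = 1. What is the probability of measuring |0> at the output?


For amplitude damping with parameter gamma on state sqrt(a)|0> + sqrt(b)|1>:
alpha^2 = 0.41, beta^2 = 0.59
P(|0>) = alpha^2 + gamma * beta^2
= 0.41 + 0.5 * 0.59
= 0.41 + 0.2950
= 0.7050

0.7050


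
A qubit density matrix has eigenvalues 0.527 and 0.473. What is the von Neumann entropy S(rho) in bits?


S = -p*log2(p) - (1-p)*log2(1-p)
p = 0.5270, 1-p = 0.4730
= -0.5270 * log2(0.5270) - 0.4730 * log2(0.4730)
= -(-0.4870) - (-0.5109)
= 0.9979

0.9979


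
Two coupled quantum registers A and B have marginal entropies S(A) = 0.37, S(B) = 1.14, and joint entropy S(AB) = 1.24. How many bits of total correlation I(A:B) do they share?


I(A:B) = S(A) + S(B) - S(AB)
= 0.37 + 1.14 - 1.24
= 0.2700

0.2700


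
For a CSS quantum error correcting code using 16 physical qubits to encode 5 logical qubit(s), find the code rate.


Code rate R = k/n
= 5/16
= 0.3125

0.3125


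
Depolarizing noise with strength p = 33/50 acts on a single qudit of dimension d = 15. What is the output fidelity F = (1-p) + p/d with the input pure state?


F = (1-p) + p/d
= (1 - 0.6600) + 0.6600/15
= 0.3400 + 0.0440
= 0.3840

0.3840


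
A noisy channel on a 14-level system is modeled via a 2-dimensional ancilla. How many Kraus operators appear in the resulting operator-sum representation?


Tracing out the environment in an orthonormal basis {|i>_E} gives Kraus operators K_i = <i|_E U |0>_E.
Number of Kraus operators = dim(H_env) = d_env
= 2

2


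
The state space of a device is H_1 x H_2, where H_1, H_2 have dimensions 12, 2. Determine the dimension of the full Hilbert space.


dim(H_1 x H_2) = 12 * 2
= 24

24


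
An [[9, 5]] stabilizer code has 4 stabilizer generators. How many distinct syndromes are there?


Each stabilizer generator gives a binary (+1 or -1) measurement outcome.
With 4 independent generators:
Total syndromes = 2^4
= 16

16


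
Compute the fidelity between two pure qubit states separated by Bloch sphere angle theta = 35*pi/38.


For states separated by angle theta on Bloch sphere:
F = cos^2(theta/2)
theta = 35*pi/38 = 2.8936
theta/2 = 1.4468
cos(theta/2) = 0.1237
F = 0.0153

0.0153


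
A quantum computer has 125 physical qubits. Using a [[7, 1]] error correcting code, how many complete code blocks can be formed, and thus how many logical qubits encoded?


Each code block uses 7 physical qubits for 1 logical qubit(s).
Number of complete blocks = floor(125 / 7) = 17
Logical qubits = 17 * 1
= 17

17


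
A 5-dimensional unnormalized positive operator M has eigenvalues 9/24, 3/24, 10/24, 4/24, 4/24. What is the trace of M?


tr(M) = sum of eigenvalues
= 9/24 + 3/24 + 10/24 + 4/24 + 4/24
= 30/24
= 1.2500

1.2500


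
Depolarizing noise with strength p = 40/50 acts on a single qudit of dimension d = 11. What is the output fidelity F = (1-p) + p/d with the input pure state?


F = (1-p) + p/d
= (1 - 0.8000) + 0.8000/11
= 0.2000 + 0.0727
= 0.2727

0.2727


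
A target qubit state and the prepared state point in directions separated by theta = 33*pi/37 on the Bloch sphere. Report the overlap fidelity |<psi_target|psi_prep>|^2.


For states separated by angle theta on Bloch sphere:
F = cos^2(theta/2)
theta = 33*pi/37 = 2.8020
theta/2 = 1.4010
cos(theta/2) = 0.1690
F = 0.0286

0.0286


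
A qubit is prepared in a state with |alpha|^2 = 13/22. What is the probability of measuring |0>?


|alpha|^2 = 13/22 = 0.5909
|beta|^2 = 1 - 13/22 = 9/22 = 0.4091
P(|0>) = |alpha|^2 = 0.5909

0.5909


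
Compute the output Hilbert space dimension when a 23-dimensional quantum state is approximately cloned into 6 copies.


Output space = H^(tensor 6) where dim(H) = 23
dim = 23^6
= 529 (after 2 factors)
= 12167 (after 3 factors)
= 279841 (after 4 factors)
= 6436343 (after 5 factors)
= 148035889 (after 6 factors)
= 148035889

148035889


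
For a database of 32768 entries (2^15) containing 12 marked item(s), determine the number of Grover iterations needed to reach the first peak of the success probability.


After j Grover iterations the success probability is P(j) = sin^2((2j+1)*theta), where sin(theta) = sqrt(k/N).
N = 2^15 = 32768, k = 12
sin(theta) = sqrt(k/N) = 0.01913663862
theta = arcsin(sqrt(k/N)) = 0.01913780682 rad
P(j) reaches its first maximum when (2j+1)*theta is as close as possible to pi/2, i.e. j = round(pi/(4*theta) - 1/2).
pi/(4*theta) - 1/2 = 40.5391
(For comparison, the common estimate pi/4 * sqrt(N/k) = 41.0416; the exact maximiser is used here.)
Optimal iterations = 41

41


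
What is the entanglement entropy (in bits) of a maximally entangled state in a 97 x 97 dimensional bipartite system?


For a maximally entangled state in d x d:
S = log2(d) = log2(97)
= 6.5999

6.5999


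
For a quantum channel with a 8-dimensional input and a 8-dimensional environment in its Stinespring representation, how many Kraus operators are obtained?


Tracing out the environment in an orthonormal basis {|i>_E} gives Kraus operators K_i = <i|_E U |0>_E.
Number of Kraus operators = dim(H_env) = d_env
= 8

8


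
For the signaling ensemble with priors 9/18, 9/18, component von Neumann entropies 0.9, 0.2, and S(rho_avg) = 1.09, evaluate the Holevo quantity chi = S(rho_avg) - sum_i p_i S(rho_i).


chi = S(rho) - sum_i p_i * S(rho_i)
Weighted entropy = 9/18 * 0.9 + 9/18 * 0.2
= 0.5500
chi = 1.09 - 0.5500
= 0.5400

0.5400


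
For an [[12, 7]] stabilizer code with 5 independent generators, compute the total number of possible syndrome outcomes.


Each stabilizer generator gives a binary (+1 or -1) measurement outcome.
With 5 independent generators:
Total syndromes = 2^5
= 32

32


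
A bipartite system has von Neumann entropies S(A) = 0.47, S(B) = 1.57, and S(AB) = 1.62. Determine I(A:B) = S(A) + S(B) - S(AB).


I(A:B) = S(A) + S(B) - S(AB)
= 0.47 + 1.57 - 1.62
= 0.4200

0.4200


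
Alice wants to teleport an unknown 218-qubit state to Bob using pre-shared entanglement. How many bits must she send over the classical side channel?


Quantum teleportation requires 2 classical bits per qubit teleported.
218 qubit(s) -> 2 * 218 = 436 classical bits

436


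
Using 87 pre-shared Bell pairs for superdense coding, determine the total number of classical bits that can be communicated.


Superdense coding allows 2 classical bits per shared entangled pair.
87 pair(s) -> 2 * 87 = 174 classical bits

174


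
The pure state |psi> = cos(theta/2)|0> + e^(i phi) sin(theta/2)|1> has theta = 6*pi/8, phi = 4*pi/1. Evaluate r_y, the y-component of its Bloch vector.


theta = 2.3562, phi = 12.5664
r_y = sin(theta)*sin(phi) = 0.7071 * 0.0000
r_y = 0.0000

0.0000


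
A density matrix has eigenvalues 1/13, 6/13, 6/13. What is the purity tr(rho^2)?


tr(rho^2) = sum of eigenvalues squared
= (1/13)^2 + (6/13)^2 + (6/13)^2
= (1 + 36 + 36) / 169
= 73/169
= 0.4320

0.4320


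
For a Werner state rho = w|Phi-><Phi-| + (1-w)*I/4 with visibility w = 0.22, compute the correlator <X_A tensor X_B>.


|Phi-> = (|00> - |11>)/sqrt(2)
For the pure Bell state, <X_A X_B> = -1 (Bell-state Pauli correlator).
The maximally-mixed part I/4 has tr(I/4 * P tensor P) = 0 for any traceless Pauli P.
So <X_A X_B>_rho = w * (-1) + (1 - w) * 0
= 0.22 * (-1)
= -0.2200

-0.2200


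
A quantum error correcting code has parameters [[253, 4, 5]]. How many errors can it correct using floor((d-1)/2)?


Code parameters: [[253, 4, 5]], distance d = 5.
Number of correctable errors = floor((d-1)/2)
= floor((5 - 1)/2)
= floor(4/2)
= 2

2


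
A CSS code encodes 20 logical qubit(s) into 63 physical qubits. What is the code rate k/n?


Code rate R = k/n
= 20/63
= 0.3175

0.3175


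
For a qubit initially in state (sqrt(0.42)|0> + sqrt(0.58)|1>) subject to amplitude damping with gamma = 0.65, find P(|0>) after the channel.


For amplitude damping with parameter gamma on state sqrt(a)|0> + sqrt(b)|1>:
alpha^2 = 0.42, beta^2 = 0.58
P(|0>) = alpha^2 + gamma * beta^2
= 0.42 + 0.65 * 0.58
= 0.42 + 0.3770
= 0.7970

0.7970


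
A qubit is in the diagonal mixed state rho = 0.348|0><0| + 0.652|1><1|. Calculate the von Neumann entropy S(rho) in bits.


S = -p*log2(p) - (1-p)*log2(1-p)
p = 0.3480, 1-p = 0.6520
= -0.3480 * log2(0.3480) - 0.6520 * log2(0.6520)
= -(-0.5299) - (-0.4023)
= 0.9323

0.9323


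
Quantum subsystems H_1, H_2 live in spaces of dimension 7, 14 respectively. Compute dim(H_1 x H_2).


dim(H_1 x H_2) = 7 * 14
= 98

98


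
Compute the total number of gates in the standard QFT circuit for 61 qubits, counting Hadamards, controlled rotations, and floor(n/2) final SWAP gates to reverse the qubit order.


Hadamard gates: 61
Controlled rotations: n*(n-1)/2 = 61*60/2 = 1830
SWAP gates: floor(n/2) = floor(61/2) = 30
Total = 61 + 1830 + 30
= 1921

1921


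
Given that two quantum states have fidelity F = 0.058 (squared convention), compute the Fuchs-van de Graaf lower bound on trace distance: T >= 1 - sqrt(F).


Fuchs-van de Graaf (squared-fidelity convention): 1 - sqrt(F) <= T <= sqrt(1 - F).
Lower bound: T >= 1 - sqrt(F)
sqrt(F) = sqrt(0.058) = 0.2408
T >= 1 - 0.2408
T >= 0.7592

0.7592


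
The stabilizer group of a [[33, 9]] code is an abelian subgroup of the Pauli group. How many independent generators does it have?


For an [[n,k]] stabilizer code:
Number of stabilizer generators = n - k
= 33 - 9
= 24

24


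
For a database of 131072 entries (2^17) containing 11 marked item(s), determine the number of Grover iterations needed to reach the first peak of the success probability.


After j Grover iterations the success probability is P(j) = sin^2((2j+1)*theta), where sin(theta) = sqrt(k/N).
N = 2^17 = 131072, k = 11
sin(theta) = sqrt(k/N) = 0.009160968281
theta = arcsin(sqrt(k/N)) = 0.009161096422 rad
P(j) reaches its first maximum when (2j+1)*theta is as close as possible to pi/2, i.e. j = round(pi/(4*theta) - 1/2).
pi/(4*theta) - 1/2 = 85.2319
(For comparison, the common estimate pi/4 * sqrt(N/k) = 85.7331; the exact maximiser is used here.)
Optimal iterations = 85

85


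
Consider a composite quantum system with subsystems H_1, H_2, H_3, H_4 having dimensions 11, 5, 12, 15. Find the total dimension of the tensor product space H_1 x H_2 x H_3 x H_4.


dim(H_1 x H_2 x H_3 x H_4) = 11 * 5 * 12 * 15
= 55 * 12 * 15
= 660 * 15
= 9900

9900


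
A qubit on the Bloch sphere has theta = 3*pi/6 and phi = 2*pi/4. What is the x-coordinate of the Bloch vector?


theta = 1.5708, phi = 1.5708
r_x = sin(theta)*cos(phi) = 1.0000 * 0.0000
r_x = 0.0000

0.0000


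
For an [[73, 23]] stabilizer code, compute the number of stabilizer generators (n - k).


For an [[n,k]] stabilizer code:
Number of stabilizer generators = n - k
= 73 - 23
= 50

50


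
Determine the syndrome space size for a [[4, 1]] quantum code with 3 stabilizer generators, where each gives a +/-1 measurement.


Each stabilizer generator gives a binary (+1 or -1) measurement outcome.
With 3 independent generators:
Total syndromes = 2^3
= 8

8


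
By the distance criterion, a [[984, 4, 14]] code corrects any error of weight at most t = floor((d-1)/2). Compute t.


Code parameters: [[984, 4, 14]], distance d = 14.
Number of correctable errors = floor((d-1)/2)
= floor((14 - 1)/2)
= floor(13/2)
= 6

6


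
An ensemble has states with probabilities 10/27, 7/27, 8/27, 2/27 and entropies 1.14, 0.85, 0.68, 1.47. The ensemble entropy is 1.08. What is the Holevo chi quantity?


chi = S(rho) - sum_i p_i * S(rho_i)
Weighted entropy = 10/27 * 1.14 + 7/27 * 0.85 + 8/27 * 0.68 + 2/27 * 1.47
= 0.9530
chi = 1.08 - 0.9530
= 0.1270

0.1270


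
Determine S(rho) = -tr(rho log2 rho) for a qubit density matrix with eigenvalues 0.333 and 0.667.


S = -p*log2(p) - (1-p)*log2(1-p)
p = 0.3330, 1-p = 0.6670
= -0.3330 * log2(0.3330) - 0.6670 * log2(0.6670)
= -(-0.5283) - (-0.3897)
= 0.9180

0.9180


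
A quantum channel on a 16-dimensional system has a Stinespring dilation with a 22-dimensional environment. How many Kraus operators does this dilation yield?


Tracing out the environment in an orthonormal basis {|i>_E} gives Kraus operators K_i = <i|_E U |0>_E.
Number of Kraus operators = dim(H_env) = d_env
= 22

22


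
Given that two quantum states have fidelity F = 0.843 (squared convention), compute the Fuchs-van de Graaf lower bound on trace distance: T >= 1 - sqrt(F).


Fuchs-van de Graaf (squared-fidelity convention): 1 - sqrt(F) <= T <= sqrt(1 - F).
Lower bound: T >= 1 - sqrt(F)
sqrt(F) = sqrt(0.843) = 0.9182
T >= 1 - 0.9182
T >= 0.0818

0.0818


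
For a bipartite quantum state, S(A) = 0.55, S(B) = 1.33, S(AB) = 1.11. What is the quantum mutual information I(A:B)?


I(A:B) = S(A) + S(B) - S(AB)
= 0.55 + 1.33 - 1.11
= 0.7700

0.7700


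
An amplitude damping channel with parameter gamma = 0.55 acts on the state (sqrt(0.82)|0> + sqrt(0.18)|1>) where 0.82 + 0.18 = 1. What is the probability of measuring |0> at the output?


For amplitude damping with parameter gamma on state sqrt(a)|0> + sqrt(b)|1>:
alpha^2 = 0.82, beta^2 = 0.18
P(|0>) = alpha^2 + gamma * beta^2
= 0.82 + 0.55 * 0.18
= 0.82 + 0.0990
= 0.9190

0.9190


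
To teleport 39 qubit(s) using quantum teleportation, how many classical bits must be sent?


Quantum teleportation requires 2 classical bits per qubit teleported.
39 qubit(s) -> 2 * 39 = 78 classical bits

78


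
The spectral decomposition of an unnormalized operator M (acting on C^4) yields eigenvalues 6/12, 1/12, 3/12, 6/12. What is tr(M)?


tr(M) = sum of eigenvalues
= 6/12 + 1/12 + 3/12 + 6/12
= 16/12
= 1.3333

1.3333


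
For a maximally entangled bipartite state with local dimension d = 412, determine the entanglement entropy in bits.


For a maximally entangled state in d x d:
S = log2(d) = log2(412)
= 8.6865

8.6865


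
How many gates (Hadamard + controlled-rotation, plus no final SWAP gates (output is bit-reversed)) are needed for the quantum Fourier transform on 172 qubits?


Hadamard gates: 172
Controlled rotations: n*(n-1)/2 = 172*171/2 = 14706
SWAP gates: 0 (omitted)
Total = 172 + 14706
= 14878

14878


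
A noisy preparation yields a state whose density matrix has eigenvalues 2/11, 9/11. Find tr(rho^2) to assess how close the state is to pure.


tr(rho^2) = sum of eigenvalues squared
= (2/11)^2 + (9/11)^2
= (4 + 81) / 121
= 85/121
= 0.7025

0.7025


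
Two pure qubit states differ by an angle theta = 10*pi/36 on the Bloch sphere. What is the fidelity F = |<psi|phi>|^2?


For states separated by angle theta on Bloch sphere:
F = cos^2(theta/2)
theta = 10*pi/36 = 0.8727
theta/2 = 0.4363
cos(theta/2) = 0.9063
F = 0.8214

0.8214


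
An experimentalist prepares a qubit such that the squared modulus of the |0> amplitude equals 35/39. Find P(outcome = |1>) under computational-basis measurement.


|alpha|^2 = 35/39 = 0.8974
|beta|^2 = 1 - 35/39 = 4/39 = 0.1026
P(|1>) = |beta|^2 = 0.1026

0.1026


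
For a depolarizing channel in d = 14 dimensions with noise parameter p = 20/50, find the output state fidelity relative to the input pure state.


F = (1-p) + p/d
= (1 - 0.4000) + 0.4000/14
= 0.6000 + 0.0286
= 0.6286

0.6286


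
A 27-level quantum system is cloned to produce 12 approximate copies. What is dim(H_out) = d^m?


Output space = H^(tensor 12) where dim(H) = 27
dim = 27^12
= 729 (after 2 factors)
= 19683 (after 3 factors)
= 531441 (after 4 factors)
= 14348907 (after 5 factors)
= 387420489 (after 6 factors)
= 10460353203 (after 7 factors)
= 282429536481 (after 8 factors)
= 7625597484987 (after 9 factors)
= 205891132094649 (after 10 factors)
= 5559060566555523 (after 11 factors)
= 150094635296999121 (after 12 factors)
= 150094635296999121

150094635296999121


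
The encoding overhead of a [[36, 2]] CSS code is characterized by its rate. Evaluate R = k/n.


Code rate R = k/n
= 2/36
= 0.0556

0.0556


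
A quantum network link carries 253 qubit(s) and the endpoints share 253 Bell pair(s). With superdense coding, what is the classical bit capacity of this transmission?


Superdense coding allows 2 classical bits per shared entangled pair.
253 pair(s) -> 2 * 253 = 506 classical bits

506


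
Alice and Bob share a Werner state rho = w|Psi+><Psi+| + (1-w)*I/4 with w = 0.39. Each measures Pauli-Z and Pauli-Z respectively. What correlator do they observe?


|Psi+> = (|01> + |10>)/sqrt(2)
For the pure Bell state, <Z_A Z_B> = -1 (Bell-state Pauli correlator).
The maximally-mixed part I/4 has tr(I/4 * P tensor P) = 0 for any traceless Pauli P.
So <Z_A Z_B>_rho = w * (-1) + (1 - w) * 0
= 0.39 * (-1)
= -0.3900

-0.3900


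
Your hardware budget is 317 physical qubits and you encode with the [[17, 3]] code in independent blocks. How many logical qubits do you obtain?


Each code block uses 17 physical qubits for 3 logical qubit(s).
Number of complete blocks = floor(317 / 17) = 18
Logical qubits = 18 * 3
= 54

54


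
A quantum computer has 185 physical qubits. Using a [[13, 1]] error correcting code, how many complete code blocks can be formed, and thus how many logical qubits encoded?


Each code block uses 13 physical qubits for 1 logical qubit(s).
Number of complete blocks = floor(185 / 13) = 14
Logical qubits = 14 * 1
= 14

14


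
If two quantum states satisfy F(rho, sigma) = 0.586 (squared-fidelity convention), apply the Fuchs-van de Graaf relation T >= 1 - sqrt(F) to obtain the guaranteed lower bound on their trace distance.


Fuchs-van de Graaf (squared-fidelity convention): 1 - sqrt(F) <= T <= sqrt(1 - F).
Lower bound: T >= 1 - sqrt(F)
sqrt(F) = sqrt(0.586) = 0.7655
T >= 1 - 0.7655
T >= 0.2345

0.2345


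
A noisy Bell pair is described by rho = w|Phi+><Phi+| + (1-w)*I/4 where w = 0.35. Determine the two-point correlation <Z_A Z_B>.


|Phi+> = (|00> + |11>)/sqrt(2)
For the pure Bell state, <Z_A Z_B> = +1 (Bell-state Pauli correlator).
The maximally-mixed part I/4 has tr(I/4 * P tensor P) = 0 for any traceless Pauli P.
So <Z_A Z_B>_rho = w * (+1) + (1 - w) * 0
= 0.35 * (+1)
= 0.3500

0.3500


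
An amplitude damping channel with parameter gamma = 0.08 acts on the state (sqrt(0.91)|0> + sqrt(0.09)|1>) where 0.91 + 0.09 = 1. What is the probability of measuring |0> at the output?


For amplitude damping with parameter gamma on state sqrt(a)|0> + sqrt(b)|1>:
alpha^2 = 0.91, beta^2 = 0.09
P(|0>) = alpha^2 + gamma * beta^2
= 0.91 + 0.08 * 0.09
= 0.91 + 0.0072
= 0.9172

0.9172


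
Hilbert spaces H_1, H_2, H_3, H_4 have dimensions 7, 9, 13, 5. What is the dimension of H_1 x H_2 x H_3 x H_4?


dim(H_1 x H_2 x H_3 x H_4) = 7 * 9 * 13 * 5
= 63 * 13 * 5
= 819 * 5
= 4095

4095


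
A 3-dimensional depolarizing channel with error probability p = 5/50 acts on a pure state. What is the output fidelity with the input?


F = (1-p) + p/d
= (1 - 0.1000) + 0.1000/3
= 0.9000 + 0.0333
= 0.9333

0.9333


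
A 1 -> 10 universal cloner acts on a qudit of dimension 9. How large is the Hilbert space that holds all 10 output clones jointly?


Output space = H^(tensor 10) where dim(H) = 9
dim = 9^10
= 81 (after 2 factors)
= 729 (after 3 factors)
= 6561 (after 4 factors)
= 59049 (after 5 factors)
= 531441 (after 6 factors)
= 4782969 (after 7 factors)
= 43046721 (after 8 factors)
= 387420489 (after 9 factors)
= 3486784401 (after 10 factors)
= 3486784401

3486784401
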